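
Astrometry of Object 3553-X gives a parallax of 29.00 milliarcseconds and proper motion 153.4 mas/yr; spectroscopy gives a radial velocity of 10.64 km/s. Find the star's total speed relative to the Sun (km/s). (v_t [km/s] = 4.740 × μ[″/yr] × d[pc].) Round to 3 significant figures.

27.2 km/s

d = 1/p = 1/0.02900″ = 34.483 pc.
μ = 153.4 mas/yr = 0.1534 ″/yr.
v_t = 4.740 μ d = 4.740 × 0.1534 × 34.483 = 25.073 km/s.
v = √(v_r² + v_t²) = √(10.64² + 25.073²) = √741.865 = 27.237 km/s.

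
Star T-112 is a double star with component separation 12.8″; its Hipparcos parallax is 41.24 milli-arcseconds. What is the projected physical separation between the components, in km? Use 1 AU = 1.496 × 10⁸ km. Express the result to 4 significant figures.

4.643 × 10^10 km

d = 1/p = 1/0.04124″ = 24.248 pc.
At distance d (pc), an angle of θ arcsec spans θ·d AU: s = 12.8 × 24.248 = 310.37 AU.
= 310.37 × 1.496 × 10⁸ km = 4.6431 × 10^10 km.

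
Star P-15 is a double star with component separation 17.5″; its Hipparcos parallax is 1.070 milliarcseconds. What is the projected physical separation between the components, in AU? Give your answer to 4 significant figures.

16360 AU

d = 1/p = 1/0.001070″ = 934.58 pc.
At distance d (pc), an angle of θ arcsec spans θ·d AU: s = 17.5 × 934.58 = 16355 AU.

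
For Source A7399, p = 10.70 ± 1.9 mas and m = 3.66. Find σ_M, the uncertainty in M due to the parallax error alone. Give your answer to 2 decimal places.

σ_M = 0.39 mag

M = m − 5 log₁₀ d + 5 = m + 5 log₁₀ p + 5, so ∂M/∂p = 5/(p ln 10).
σ_M = (5/ln 10) · (σ_p/p) = 2.1715 × 1.9/10.70 = 2.1715 × 0.17757 = 0.38559.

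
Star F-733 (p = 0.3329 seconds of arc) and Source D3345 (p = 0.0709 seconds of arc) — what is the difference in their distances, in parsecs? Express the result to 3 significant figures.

11.1 pc

d_A = 1/0.3329″ = 3.0039 pc; d_B = 1/0.07090″ = 14.104 pc.
|d_B − d_A| = |14.104 − 3.0039| = 11.1 pc.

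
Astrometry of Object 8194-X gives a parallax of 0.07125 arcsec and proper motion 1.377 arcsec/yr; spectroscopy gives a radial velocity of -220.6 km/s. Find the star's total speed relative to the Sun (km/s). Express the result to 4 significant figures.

d = 1/p = 1/0.07125″ = 14.035 pc.
v_t = 4.740 μ d = 4.740 × 1.377 × 14.035 = 91.606 km/s.
v = √(v_r² + v_t²) = √((-220.6)² + 91.606²) = √57056 = 238.86 km/s.

238.9 km/s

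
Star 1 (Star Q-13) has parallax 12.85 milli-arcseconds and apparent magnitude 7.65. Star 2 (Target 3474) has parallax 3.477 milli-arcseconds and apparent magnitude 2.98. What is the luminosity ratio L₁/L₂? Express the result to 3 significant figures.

d₁ = 1/p₁ = 1/0.01285″ = 77.821 pc; d₂ = 1/p₂ = 1/0.003477″ = 287.6 pc.
M₁ = m₁ − 5 log₁₀ d₁ + 5 = 7.65 − 9.4555 + 5 = 3.1945.
M₂ = 2.98 − 12.2939 + 5 = -4.3139.
L₁/L₂ = 10^(0.4(M₂ − M₁)) = 10^(0.4 × (-7.5084)) = 10^(-3.00336) = 0.00099229.

L₁/L₂ = 0.000992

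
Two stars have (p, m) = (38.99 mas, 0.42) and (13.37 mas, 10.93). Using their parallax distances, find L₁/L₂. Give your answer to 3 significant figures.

d₁ = 1/p₁ = 1/0.03899″ = 25.648 pc; d₂ = 1/p₂ = 1/0.01337″ = 74.794 pc.
M₁ = m₁ − 5 log₁₀ d₁ + 5 = 0.42 − 7.0453 + 5 = -1.6253.
M₂ = 10.93 − 9.3693 + 5 = 6.5607.
L₁/L₂ = 10^(0.4(M₂ − M₁)) = 10^(0.4 × 8.1860) = 10^3.27440 = 1881.

L₁/L₂ = 1880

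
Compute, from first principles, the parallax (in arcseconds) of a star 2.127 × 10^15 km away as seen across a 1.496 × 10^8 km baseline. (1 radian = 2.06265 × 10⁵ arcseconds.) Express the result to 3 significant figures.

θ ≈ B/d = (1.496 × 10^8) / (2.127 × 10^15) = 7.0334 × 10^-8 rad.
In arcseconds: 7.0334 × 10^-8 × 206265 = 0.014507″.

0.0145 arcsec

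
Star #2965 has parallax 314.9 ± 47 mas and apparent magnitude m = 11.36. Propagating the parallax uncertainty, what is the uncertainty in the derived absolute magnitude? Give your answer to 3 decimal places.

M = m − 5 log₁₀ d + 5 = m + 5 log₁₀ p + 5, so ∂M/∂p = 5/(p ln 10).
σ_M = (5/ln 10) · (σ_p/p) = 2.1715 × 47/314.9 = 2.1715 × 0.14925 = 0.3241.

σ_M = 0.324 mag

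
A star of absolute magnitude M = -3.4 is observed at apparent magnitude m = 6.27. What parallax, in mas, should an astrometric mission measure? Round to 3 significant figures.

m − M = 6.27 − (-3.4) = 9.67.
d = 10^((m−M)/5 + 1) = 10^2.934 = 859.01 pc.
p = 1/d = 1/859.01 = 0.0011641 arcsec = 1.1641 mas.

1.16 mas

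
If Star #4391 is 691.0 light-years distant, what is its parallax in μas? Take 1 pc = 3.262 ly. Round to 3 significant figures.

4720 μas

d = 691.0 ly ÷ 3.262 = 211.83 pc.
p = 1/d = 1/211.83 = 0.0047208 arcsec.
= 0.0047208 × 10⁶ = 4720.8 μas.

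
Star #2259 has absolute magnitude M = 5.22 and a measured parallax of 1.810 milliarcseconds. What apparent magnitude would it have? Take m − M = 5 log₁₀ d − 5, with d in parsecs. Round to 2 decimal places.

m = 13.93

d = 1/p = 1/0.001810″ = 552.49 pc.
m − M = 5 log₁₀ d − 5 = 5 log₁₀(552.49) − 5 = 13.7116 − 5 = 8.7116.
m = M + (m − M) = 5.22 + 8.7116 = 13.93.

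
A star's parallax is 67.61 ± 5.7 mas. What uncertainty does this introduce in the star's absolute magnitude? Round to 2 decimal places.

M = m − 5 log₁₀ d + 5 = m + 5 log₁₀ p + 5, so ∂M/∂p = 5/(p ln 10).
σ_M = (5/ln 10) · (σ_p/p) = 2.1715 × 5.7/67.61 = 2.1715 × 0.084307 = 0.18307.

σ_M = 0.18 mag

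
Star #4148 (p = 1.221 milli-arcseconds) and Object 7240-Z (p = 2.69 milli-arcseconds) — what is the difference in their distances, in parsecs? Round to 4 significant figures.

447.3 pc

d_A = 1/0.001221″ = 819 pc; d_B = 1/0.002690″ = 371.75 pc.
|d_B − d_A| = |371.75 − 819| = 447.25 pc.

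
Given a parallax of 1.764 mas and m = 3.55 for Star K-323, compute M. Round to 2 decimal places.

d = 1/p = 1/0.001764″ = 566.89 pc.
m − M = 5 log₁₀(566.89) − 5 = 13.7675 − 5 = 8.7675.
M = m − (m − M) = 3.55 − 8.7675 = -5.22.

M = -5.22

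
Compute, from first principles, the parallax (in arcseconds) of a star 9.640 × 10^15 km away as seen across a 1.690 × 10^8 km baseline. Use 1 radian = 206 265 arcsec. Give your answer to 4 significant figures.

0.003616 arcsec

θ ≈ B/d = (1.690 × 10^8) / (9.640 × 10^15) = 1.7531 × 10^-8 rad.
In arcseconds: 1.7531 × 10^-8 × 206265 = 0.003616″.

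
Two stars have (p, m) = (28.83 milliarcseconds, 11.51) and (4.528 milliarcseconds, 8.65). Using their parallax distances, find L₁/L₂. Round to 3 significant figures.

d₁ = 1/p₁ = 1/0.02883″ = 34.686 pc; d₂ = 1/p₂ = 1/0.004528″ = 220.85 pc.
M₁ = m₁ − 5 log₁₀ d₁ + 5 = 11.51 − 7.7008 + 5 = 8.8092.
M₂ = 8.65 − 11.7205 + 5 = 1.9295.
L₁/L₂ = 10^(0.4(M₂ − M₁)) = 10^(0.4 × (-6.8797)) = 10^(-2.75188) = 0.0017706.

L₁/L₂ = 0.00177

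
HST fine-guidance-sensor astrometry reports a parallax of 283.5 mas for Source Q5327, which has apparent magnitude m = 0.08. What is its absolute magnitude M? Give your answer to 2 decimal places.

M = 2.34

d = 1/p = 1/0.2835″ = 3.5273 pc.
m − M = 5 log₁₀(3.5273) − 5 = 2.7372 − 5 = -2.2628.
M = m − (m − M) = 0.08 − (-2.2628) = 2.34.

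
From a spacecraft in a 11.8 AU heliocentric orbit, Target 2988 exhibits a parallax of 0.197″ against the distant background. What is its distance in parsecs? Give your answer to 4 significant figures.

59.90 pc

With baseline B (in AU) and parallax p (in arcsec), d = B/p parsecs.
d = 11.8 / 0.197 = 59.898 pc.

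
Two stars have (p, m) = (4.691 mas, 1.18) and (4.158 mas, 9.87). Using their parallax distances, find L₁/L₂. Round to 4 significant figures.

L₁/L₂ = 2351

d₁ = 1/p₁ = 1/0.004691″ = 213.17 pc; d₂ = 1/p₂ = 1/0.004158″ = 240.5 pc.
M₁ = m₁ − 5 log₁₀ d₁ + 5 = 1.18 − 11.6436 + 5 = -5.4636.
M₂ = 9.87 − 11.9056 + 5 = 2.9644.
L₁/L₂ = 10^(0.4(M₂ − M₁)) = 10^(0.4 × 8.4280) = 10^3.37120 = 2350.7.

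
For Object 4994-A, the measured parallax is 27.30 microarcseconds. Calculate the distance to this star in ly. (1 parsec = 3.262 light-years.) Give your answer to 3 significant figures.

p = 27.30 microarcseconds = 0.00002730 arcsec.
d = 1/p = 1/0.00002730 = 36630 pc.
In light-years: 36630 × 3.262 = 1.1949 × 10^5 ly.

119000 ly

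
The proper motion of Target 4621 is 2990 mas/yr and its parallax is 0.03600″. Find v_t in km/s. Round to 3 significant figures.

394 km/s

d = 1/p = 1/0.03600″ = 27.778 pc.
μ = 2990 mas/yr = 2.99 ″/yr.
v_t = 4.74 × μ × d = 4.74 × 2.99 × 27.778 = 393.69 km/s.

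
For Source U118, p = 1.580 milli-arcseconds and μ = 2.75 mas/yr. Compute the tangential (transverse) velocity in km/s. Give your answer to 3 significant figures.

8.25 km/s

d = 1/p = 1/0.001580″ = 632.91 pc.
μ = 2.75 mas/yr = 0.00275 ″/yr.
v_t = 4.74 × μ × d = 4.74 × 0.00275 × 632.91 = 8.25 km/s.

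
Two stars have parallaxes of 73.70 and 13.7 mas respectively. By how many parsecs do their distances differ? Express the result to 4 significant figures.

59.42 pc

d_A = 1/0.07370″ = 13.569 pc; d_B = 1/0.01370″ = 72.993 pc.
|d_B − d_A| = |72.993 − 13.569| = 59.424 pc.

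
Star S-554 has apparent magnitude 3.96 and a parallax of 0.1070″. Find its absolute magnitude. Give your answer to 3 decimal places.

d = 1/p = 1/0.1070″ = 9.3458 pc.
m − M = 5 log₁₀(9.3458) − 5 = 4.8531 − 5 = -0.1469.
M = m − (m − M) = 3.96 − (-0.1469) = 4.107.

M = 4.107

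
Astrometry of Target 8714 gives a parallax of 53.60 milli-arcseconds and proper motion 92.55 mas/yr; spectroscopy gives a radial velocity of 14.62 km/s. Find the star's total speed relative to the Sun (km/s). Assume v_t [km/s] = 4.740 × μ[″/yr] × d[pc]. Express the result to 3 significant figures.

16.8 km/s

d = 1/p = 1/0.05360″ = 18.657 pc.
μ = 92.55 mas/yr = 0.09255 ″/yr.
v_t = 4.740 μ d = 4.740 × 0.09255 × 18.657 = 8.1846 km/s.
v = √(v_r² + v_t²) = √(14.62² + 8.1846²) = √280.732 = 16.755 km/s.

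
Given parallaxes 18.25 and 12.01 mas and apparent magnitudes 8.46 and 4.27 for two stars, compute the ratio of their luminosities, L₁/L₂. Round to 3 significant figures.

L₁/L₂ = 0.00913

d₁ = 1/p₁ = 1/0.01825″ = 54.795 pc; d₂ = 1/p₂ = 1/0.01201″ = 83.264 pc.
M₁ = m₁ − 5 log₁₀ d₁ + 5 = 8.46 − 8.6937 + 5 = 4.7663.
M₂ = 4.27 − 9.6023 + 5 = -0.3323.
L₁/L₂ = 10^(0.4(M₂ − M₁)) = 10^(0.4 × (-5.0986)) = 10^(-2.03944) = 0.0091319.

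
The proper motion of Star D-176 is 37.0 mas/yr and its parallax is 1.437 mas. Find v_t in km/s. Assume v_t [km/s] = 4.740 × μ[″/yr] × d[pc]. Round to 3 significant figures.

d = 1/p = 1/0.001437″ = 695.89 pc.
μ = 37.0 mas/yr = 0.0370 ″/yr.
v_t = 4.74 × μ × d = 4.74 × 0.0370 × 695.89 = 122.05 km/s.

122 km/s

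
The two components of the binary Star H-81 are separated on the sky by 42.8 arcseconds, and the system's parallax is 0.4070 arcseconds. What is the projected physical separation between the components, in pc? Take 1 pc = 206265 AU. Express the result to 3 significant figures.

d = 1/p = 1/0.4070″ = 2.457 pc.
At distance d (pc), an angle of θ arcsec spans θ·d AU: s = 42.8 × 2.457 = 105.16 AU.
= 105.16 / 206265 = 0.00050983 pc.

0.000510 pc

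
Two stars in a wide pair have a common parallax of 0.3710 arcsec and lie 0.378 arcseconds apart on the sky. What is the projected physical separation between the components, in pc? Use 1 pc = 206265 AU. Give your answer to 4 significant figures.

d = 1/p = 1/0.3710″ = 2.6954 pc.
At distance d (pc), an angle of θ arcsec spans θ·d AU: s = 0.378 × 2.6954 = 1.0189 AU.
= 1.0189 / 206265 = 4.9398 × 10^-6 pc.

4.940 × 10^-6 pc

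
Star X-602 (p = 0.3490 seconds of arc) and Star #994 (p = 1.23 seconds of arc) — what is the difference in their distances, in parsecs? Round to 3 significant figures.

d_A = 1/0.3490″ = 2.8653 pc; d_B = 1/1.230″ = 0.81301 pc.
|d_B − d_A| = |0.81301 − 2.8653| = 2.0523 pc.

2.05 pc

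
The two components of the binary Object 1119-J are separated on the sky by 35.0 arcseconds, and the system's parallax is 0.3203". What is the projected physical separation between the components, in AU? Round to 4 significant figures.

d = 1/p = 1/0.3203″ = 3.1221 pc.
At distance d (pc), an angle of θ arcsec spans θ·d AU: s = 35.0 × 3.1221 = 109.27 AU.

109.3 AU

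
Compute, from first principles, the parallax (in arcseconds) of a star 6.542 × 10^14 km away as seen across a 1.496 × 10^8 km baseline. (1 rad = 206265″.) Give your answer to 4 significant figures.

θ ≈ B/d = (1.496 × 10^8) / (6.542 × 10^14) = 2.2868 × 10^-7 rad.
In arcseconds: 2.2868 × 10^-7 × 206265 = 0.047169″.

0.04717 arcsec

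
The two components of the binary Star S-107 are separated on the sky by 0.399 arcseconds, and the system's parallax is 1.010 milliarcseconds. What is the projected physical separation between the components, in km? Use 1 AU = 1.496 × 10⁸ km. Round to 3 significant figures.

5.91 × 10^10 km

d = 1/p = 1/0.001010″ = 990.1 pc.
At distance d (pc), an angle of θ arcsec spans θ·d AU: s = 0.399 × 990.1 = 395.05 AU.
= 395.05 × 1.496 × 10⁸ km = 5.9099 × 10^10 km.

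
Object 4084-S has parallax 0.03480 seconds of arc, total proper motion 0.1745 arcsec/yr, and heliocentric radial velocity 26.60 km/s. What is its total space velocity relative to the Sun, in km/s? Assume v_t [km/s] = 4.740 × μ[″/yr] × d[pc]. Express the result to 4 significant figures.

35.67 km/s

d = 1/p = 1/0.03480″ = 28.736 pc.
v_t = 4.740 μ d = 4.740 × 0.1745 × 28.736 = 23.768 km/s.
v = √(v_r² + v_t²) = √(26.60² + 23.768²) = √1272.48 = 35.672 km/s.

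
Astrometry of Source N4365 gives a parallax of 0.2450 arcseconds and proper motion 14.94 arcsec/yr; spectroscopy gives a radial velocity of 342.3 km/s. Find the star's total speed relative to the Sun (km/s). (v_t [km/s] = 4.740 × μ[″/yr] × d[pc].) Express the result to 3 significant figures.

d = 1/p = 1/0.2450″ = 4.0816 pc.
v_t = 4.740 μ d = 4.740 × 14.94 × 4.0816 = 289.04 km/s.
v = √(v_r² + v_t²) = √(342.3² + 289.04²) = √200713 = 448.01 km/s.

448 km/s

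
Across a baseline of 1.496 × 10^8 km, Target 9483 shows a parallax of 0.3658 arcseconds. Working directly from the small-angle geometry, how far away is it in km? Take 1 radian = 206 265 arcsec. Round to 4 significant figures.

θ = 0.3658″ = 0.3658/206265 = 1.7734 × 10^-6 rad.
d = B/θ = (1.496 × 10^8) / (1.7734 × 10^-6) = 8.4358 × 10^13 km.

8.436 × 10^13 km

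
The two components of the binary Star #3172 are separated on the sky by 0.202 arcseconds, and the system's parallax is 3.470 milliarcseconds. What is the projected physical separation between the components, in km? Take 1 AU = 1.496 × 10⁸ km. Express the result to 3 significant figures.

d = 1/p = 1/0.003470″ = 288.18 pc.
At distance d (pc), an angle of θ arcsec spans θ·d AU: s = 0.202 × 288.18 = 58.212 AU.
= 58.212 × 1.496 × 10⁸ km = 8.7085 × 10^9 km.

8.71 × 10^9 km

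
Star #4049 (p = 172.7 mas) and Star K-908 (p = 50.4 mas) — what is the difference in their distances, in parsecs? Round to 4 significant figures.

14.05 pc

d_A = 1/0.1727″ = 5.7904 pc; d_B = 1/0.05040″ = 19.841 pc.
|d_B − d_A| = |19.841 − 5.7904| = 14.051 pc.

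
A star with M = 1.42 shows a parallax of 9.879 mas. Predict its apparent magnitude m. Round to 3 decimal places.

d = 1/p = 1/0.009879″ = 101.22 pc.
m − M = 5 log₁₀ d − 5 = 5 log₁₀(101.22) − 5 = 10.0263 − 5 = 5.0263.
m = M + (m − M) = 1.42 + 5.0263 = 6.446.

m = 6.446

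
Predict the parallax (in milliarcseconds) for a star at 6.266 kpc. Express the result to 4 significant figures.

0.1596 mas

d = 6.266 kpc = 6266 pc.
p = 1/d = 1/6266 = 0.00015959 arcsec.
= 0.00015959 × 1000 = 0.15959 mas.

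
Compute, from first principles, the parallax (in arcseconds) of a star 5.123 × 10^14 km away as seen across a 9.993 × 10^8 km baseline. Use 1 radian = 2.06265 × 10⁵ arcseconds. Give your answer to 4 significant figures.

θ ≈ B/d = (9.993 × 10^8) / (5.123 × 10^14) = 1.9506 × 10^-6 rad.
In arcseconds: 1.9506 × 10^-6 × 206265 = 0.40234″.

0.4023 arcsec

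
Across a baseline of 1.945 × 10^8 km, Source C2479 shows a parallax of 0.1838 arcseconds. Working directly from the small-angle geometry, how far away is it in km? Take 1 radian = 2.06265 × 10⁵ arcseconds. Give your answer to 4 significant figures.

2.183 × 10^14 km

θ = 0.1838″ = 0.1838/206265 = 8.9109 × 10^-7 rad.
d = B/θ = (1.945 × 10^8) / (8.9109 × 10^-7) = 2.1827 × 10^14 km.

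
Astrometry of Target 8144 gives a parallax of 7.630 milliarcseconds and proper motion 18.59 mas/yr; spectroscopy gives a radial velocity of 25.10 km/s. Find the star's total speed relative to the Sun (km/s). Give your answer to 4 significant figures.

d = 1/p = 1/0.007630″ = 131.06 pc.
μ = 18.59 mas/yr = 0.01859 ″/yr.
v_t = 4.740 μ d = 4.740 × 0.01859 × 131.06 = 11.549 km/s.
v = √(v_r² + v_t²) = √(25.10² + 11.549²) = √763.389 = 27.629 km/s.

27.63 km/s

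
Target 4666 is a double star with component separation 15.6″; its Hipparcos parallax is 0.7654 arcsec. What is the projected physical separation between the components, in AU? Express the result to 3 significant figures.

20.4 AU

d = 1/p = 1/0.7654″ = 1.3065 pc.
At distance d (pc), an angle of θ arcsec spans θ·d AU: s = 15.6 × 1.3065 = 20.381 AU.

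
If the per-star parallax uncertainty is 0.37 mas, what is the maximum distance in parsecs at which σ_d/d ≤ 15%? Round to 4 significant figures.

σ_d/d = σ_p/p, so the condition is σ_p/p ≤ 0.15, i.e. p ≥ σ_p/0.15.
p_min = 0.37/0.15 = 2.4667 mas = 0.0024667 arcsec.
d_max = 1/p_min = 1/0.0024667 = 405.4 pc.

405.4 pc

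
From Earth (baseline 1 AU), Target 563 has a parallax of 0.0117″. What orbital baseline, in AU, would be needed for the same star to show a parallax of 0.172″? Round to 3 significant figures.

14.7 AU

Parallax scales linearly with baseline: p ∝ B, so B = p_target / p_Earth × 1 AU.
B = 0.172 / 0.0117 = 14.701 AU.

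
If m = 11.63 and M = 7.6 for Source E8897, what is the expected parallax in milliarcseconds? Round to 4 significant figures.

m − M = 11.63 − 7.6 = 4.03.
d = 10^((m−M)/5 + 1) = 10^1.806 = 63.973 pc.
p = 1/d = 1/63.973 = 0.015632 arcsec = 15.632 mas.

15.63 mas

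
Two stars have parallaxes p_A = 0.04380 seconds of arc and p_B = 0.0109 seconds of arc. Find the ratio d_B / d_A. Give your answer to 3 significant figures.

Since d = 1/p, d_B/d_A = p_A/p_B.
= 0.04380 / 0.0109 = 4.0183.

4.02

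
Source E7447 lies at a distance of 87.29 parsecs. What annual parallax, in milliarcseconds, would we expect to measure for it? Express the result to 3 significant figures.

11.5 mas

p = 1/d = 1/87.29 = 0.011456 arcsec.
= 0.011456 × 1000 = 11.456 mas.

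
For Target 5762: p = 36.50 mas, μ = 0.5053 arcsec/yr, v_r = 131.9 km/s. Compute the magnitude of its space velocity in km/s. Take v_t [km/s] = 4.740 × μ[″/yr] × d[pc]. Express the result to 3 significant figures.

d = 1/p = 1/0.03650″ = 27.397 pc.
v_t = 4.740 μ d = 4.740 × 0.5053 × 27.397 = 65.619 km/s.
v = √(v_r² + v_t²) = √(131.9² + 65.619²) = √21703.5 = 147.32 km/s.

147 km/s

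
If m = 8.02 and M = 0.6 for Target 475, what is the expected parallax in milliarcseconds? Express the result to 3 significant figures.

m − M = 8.02 − 0.6 = 7.42.
d = 10^((m−M)/5 + 1) = 10^2.484 = 304.79 pc.
p = 1/d = 1/304.79 = 0.0032809 arcsec = 3.2809 mas.

3.28 mas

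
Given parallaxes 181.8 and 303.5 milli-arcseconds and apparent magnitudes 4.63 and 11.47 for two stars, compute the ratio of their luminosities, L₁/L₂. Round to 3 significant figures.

d₁ = 1/p₁ = 1/0.1818″ = 5.5006 pc; d₂ = 1/p₂ = 1/0.3035″ = 3.2949 pc.
M₁ = m₁ − 5 log₁₀ d₁ + 5 = 4.63 − 3.7021 + 5 = 5.9279.
M₂ = 11.47 − 2.5892 + 5 = 13.8808.
L₁/L₂ = 10^(0.4(M₂ − M₁)) = 10^(0.4 × 7.9529) = 10^3.18116 = 1517.6.

L₁/L₂ = 1520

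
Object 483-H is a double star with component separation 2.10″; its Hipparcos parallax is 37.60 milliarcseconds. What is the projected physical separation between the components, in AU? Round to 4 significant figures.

d = 1/p = 1/0.03760″ = 26.596 pc.
At distance d (pc), an angle of θ arcsec spans θ·d AU: s = 2.10 × 26.596 = 55.852 AU.

55.85 AU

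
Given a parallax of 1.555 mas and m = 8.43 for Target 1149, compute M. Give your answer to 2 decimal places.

M = -0.61

d = 1/p = 1/0.001555″ = 643.09 pc.
m − M = 5 log₁₀(643.09) − 5 = 14.0414 − 5 = 9.0414.
M = m − (m − M) = 8.43 − 9.0414 = -0.61.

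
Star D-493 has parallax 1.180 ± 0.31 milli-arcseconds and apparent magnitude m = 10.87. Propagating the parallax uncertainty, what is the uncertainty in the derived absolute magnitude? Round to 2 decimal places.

σ_M = 0.57 mag

M = m − 5 log₁₀ d + 5 = m + 5 log₁₀ p + 5, so ∂M/∂p = 5/(p ln 10).
σ_M = (5/ln 10) · (σ_p/p) = 2.1715 × 0.31/1.180 = 2.1715 × 0.26271 = 0.57047.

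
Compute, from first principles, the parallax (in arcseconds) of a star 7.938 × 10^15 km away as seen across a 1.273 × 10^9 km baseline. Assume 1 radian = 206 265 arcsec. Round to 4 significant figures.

θ ≈ B/d = (1.273 × 10^9) / (7.938 × 10^15) = 1.6037 × 10^-7 rad.
In arcseconds: 1.6037 × 10^-7 × 206265 = 0.033079″.

0.03308 arcsec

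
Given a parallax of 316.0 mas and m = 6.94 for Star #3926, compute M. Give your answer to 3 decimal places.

M = 9.438

d = 1/p = 1/0.3160″ = 3.1646 pc.
m − M = 5 log₁₀(3.1646) − 5 = 2.5016 − 5 = -2.4984.
M = m − (m − M) = 6.94 − (-2.4984) = 9.438.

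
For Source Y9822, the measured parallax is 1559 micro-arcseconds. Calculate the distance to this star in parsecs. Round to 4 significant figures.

p = 1559 micro-arcseconds = 0.001559 arcsec.
d = 1/p = 1/0.001559 = 641.44 pc.

641.4 pc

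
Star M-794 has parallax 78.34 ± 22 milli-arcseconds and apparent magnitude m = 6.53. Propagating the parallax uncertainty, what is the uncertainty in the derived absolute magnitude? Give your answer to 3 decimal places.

M = m − 5 log₁₀ d + 5 = m + 5 log₁₀ p + 5, so ∂M/∂p = 5/(p ln 10).
σ_M = (5/ln 10) · (σ_p/p) = 2.1715 × 22/78.34 = 2.1715 × 0.28083 = 0.60982.

σ_M = 0.610 mag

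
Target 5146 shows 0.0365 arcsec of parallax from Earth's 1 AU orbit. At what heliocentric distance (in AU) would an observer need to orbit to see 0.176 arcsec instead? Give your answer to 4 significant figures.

Parallax scales linearly with baseline: p ∝ B, so B = p_target / p_Earth × 1 AU.
B = 0.176 / 0.0365 = 4.8219 AU.

4.822 AU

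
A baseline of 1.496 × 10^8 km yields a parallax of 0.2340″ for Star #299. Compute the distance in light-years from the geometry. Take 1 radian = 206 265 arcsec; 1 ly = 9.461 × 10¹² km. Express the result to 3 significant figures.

13.9 ly

θ = 0.2340″ = 0.2340/206265 = 1.1345 × 10^-6 rad.
d = B/θ = (1.496 × 10^8) / (1.1345 × 10^-6) = 1.3186 × 10^14 km = (1.3186 × 10^14) / (9.461 × 10^12) ly = 13.937 ly.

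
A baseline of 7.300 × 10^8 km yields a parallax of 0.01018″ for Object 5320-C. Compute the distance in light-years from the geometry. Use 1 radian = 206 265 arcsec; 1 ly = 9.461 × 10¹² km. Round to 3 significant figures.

θ = 0.01018″ = 0.01018/206265 = 4.9354 × 10^-8 rad.
d = B/θ = (7.300 × 10^8) / (4.9354 × 10^-8) = 1.4791 × 10^16 km = (1.4791 × 10^16) / (9.461 × 10^12) ly = 1563.4 ly.

1560 ly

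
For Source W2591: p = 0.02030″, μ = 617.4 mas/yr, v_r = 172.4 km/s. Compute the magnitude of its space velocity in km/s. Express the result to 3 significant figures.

225 km/s

d = 1/p = 1/0.02030″ = 49.261 pc.
μ = 617.4 mas/yr = 0.6174 ″/yr.
v_t = 4.740 μ d = 4.740 × 0.6174 × 49.261 = 144.16 km/s.
v = √(v_r² + v_t²) = √(172.4² + 144.16²) = √50503.9 = 224.73 km/s.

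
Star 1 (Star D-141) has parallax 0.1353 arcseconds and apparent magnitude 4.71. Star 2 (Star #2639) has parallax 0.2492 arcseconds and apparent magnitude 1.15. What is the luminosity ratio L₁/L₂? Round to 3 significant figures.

d₁ = 1/p₁ = 1/0.1353″ = 7.391 pc; d₂ = 1/p₂ = 1/0.2492″ = 4.0128 pc.
M₁ = m₁ − 5 log₁₀ d₁ + 5 = 4.71 − 4.3435 + 5 = 5.3665.
M₂ = 1.15 − 3.0172 + 5 = 3.1328.
L₁/L₂ = 10^(0.4(M₂ − M₁)) = 10^(0.4 × (-2.2337)) = 10^(-0.89348) = 0.1278.

L₁/L₂ = 0.128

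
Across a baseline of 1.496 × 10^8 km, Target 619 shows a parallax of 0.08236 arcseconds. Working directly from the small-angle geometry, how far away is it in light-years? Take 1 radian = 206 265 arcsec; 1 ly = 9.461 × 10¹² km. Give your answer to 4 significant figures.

θ = 0.08236″ = 0.08236/206265 = 3.9929 × 10^-7 rad.
d = B/θ = (1.496 × 10^8) / (3.9929 × 10^-7) = 3.7467 × 10^14 km = (3.7467 × 10^14) / (9.461 × 10^12) ly = 39.602 ly.

39.60 ly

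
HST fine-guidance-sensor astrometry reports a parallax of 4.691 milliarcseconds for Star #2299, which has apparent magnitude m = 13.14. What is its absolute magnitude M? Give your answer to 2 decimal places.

M = 6.50

d = 1/p = 1/0.004691″ = 213.17 pc.
m − M = 5 log₁₀(213.17) − 5 = 11.6436 − 5 = 6.6436.
M = m − (m − M) = 13.14 − 6.6436 = 6.50.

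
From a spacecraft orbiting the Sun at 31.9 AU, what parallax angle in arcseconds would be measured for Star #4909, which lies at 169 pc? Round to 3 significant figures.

p (arcsec) = B (AU) / d (pc).
p = 31.9 / 169 = 0.18876 arcsec.

0.189 arcsec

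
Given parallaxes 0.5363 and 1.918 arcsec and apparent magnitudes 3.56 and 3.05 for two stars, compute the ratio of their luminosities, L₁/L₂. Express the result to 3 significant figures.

L₁/L₂ = 8.00

d₁ = 1/p₁ = 1/0.5363″ = 1.8646 pc; d₂ = 1/p₂ = 1/1.918″ = 0.52138 pc.
M₁ = m₁ − 5 log₁₀ d₁ + 5 = 3.56 − 1.3529 + 5 = 7.2071.
M₂ = 3.05 − (-1.4142) + 5 = 9.4642.
L₁/L₂ = 10^(0.4(M₂ − M₁)) = 10^(0.4 × 2.2571) = 10^0.90284 = 7.9954.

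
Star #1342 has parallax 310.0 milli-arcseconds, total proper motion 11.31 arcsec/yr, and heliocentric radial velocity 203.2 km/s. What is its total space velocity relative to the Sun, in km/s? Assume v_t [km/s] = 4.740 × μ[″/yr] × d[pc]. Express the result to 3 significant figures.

267 km/s

d = 1/p = 1/0.3100″ = 3.2258 pc.
v_t = 4.740 μ d = 4.740 × 11.31 × 3.2258 = 172.93 km/s.
v = √(v_r² + v_t²) = √(203.2² + 172.93²) = √71195 = 266.82 km/s.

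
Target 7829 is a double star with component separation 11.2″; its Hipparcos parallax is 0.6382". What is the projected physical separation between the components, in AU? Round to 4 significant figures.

17.55 AU

d = 1/p = 1/0.6382″ = 1.5669 pc.
At distance d (pc), an angle of θ arcsec spans θ·d AU: s = 11.2 × 1.5669 = 17.549 AU.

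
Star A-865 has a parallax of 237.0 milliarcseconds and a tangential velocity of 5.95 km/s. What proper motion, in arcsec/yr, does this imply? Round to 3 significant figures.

d = 1/p = 1/0.2370″ = 4.2194 pc.
μ = v_t / (4.74 d) = 5.95 / (4.74 × 4.2194) = 5.95 / 20 = 0.2975 ″/yr.

0.298 arcsec/yr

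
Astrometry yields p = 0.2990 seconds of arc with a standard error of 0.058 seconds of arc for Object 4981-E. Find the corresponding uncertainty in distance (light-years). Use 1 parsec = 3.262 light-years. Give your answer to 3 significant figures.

d = 1/p, so σ_d = σ_p / p².
σ_d = 0.0580 / (0.2990)² = 0.0580 / 0.089401 = 0.64876 pc = 0.64876 × 3.262 ly = 2.1163 ly.

2.12 ly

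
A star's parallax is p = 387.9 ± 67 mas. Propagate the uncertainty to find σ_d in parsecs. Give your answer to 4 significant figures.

0.4453 pc

d = 1/p, so σ_d = σ_p / p².
σ_d = 0.0670 / (0.3879)² = 0.0670 / 0.15047 = 0.44527 pc.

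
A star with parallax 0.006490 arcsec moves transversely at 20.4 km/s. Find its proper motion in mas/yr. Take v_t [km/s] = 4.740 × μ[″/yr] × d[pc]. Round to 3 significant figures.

27.9 mas/yr

d = 1/p = 1/0.006490″ = 154.08 pc.
μ = v_t / (4.74 d) = 20.4 / (4.74 × 154.08) = 20.4 / 730.34 = 0.027932 ″/yr = 27.932 mas/yr.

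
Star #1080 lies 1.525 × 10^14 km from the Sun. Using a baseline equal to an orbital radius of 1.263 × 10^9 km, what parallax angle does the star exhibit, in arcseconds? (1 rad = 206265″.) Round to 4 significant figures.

1.708 arcsec

θ ≈ B/d = (1.263 × 10^9) / (1.525 × 10^14) = 8.2820 × 10^-6 rad.
In arcseconds: 8.2820 × 10^-6 × 206265 = 1.7083″.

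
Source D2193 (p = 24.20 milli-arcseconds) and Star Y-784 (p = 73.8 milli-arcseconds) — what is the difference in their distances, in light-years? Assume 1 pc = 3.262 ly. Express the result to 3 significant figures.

d_A = 1/0.02420″ = 41.322 pc; d_B = 1/0.07380″ = 13.55 pc.
|d_B − d_A| = |13.55 − 41.322| = 27.772 pc = 27.772 × 3.262 ly = 90.592 ly.

90.6 ly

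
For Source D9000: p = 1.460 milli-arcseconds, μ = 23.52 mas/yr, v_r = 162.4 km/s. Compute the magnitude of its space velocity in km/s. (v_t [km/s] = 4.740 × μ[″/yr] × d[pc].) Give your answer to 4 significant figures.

d = 1/p = 1/0.001460″ = 684.93 pc.
μ = 23.52 mas/yr = 0.02352 ″/yr.
v_t = 4.740 μ d = 4.740 × 0.02352 × 684.93 = 76.359 km/s.
v = √(v_r² + v_t²) = √(162.4² + 76.359²) = √32204.5 = 179.46 km/s.

179.5 km/s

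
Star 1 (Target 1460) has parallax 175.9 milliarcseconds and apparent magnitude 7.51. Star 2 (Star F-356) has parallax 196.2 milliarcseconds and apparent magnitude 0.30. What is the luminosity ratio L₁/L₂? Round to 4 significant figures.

L₁/L₂ = 0.001625

d₁ = 1/p₁ = 1/0.1759″ = 5.685 pc; d₂ = 1/p₂ = 1/0.1962″ = 5.0968 pc.
M₁ = m₁ − 5 log₁₀ d₁ + 5 = 7.51 − 3.7737 + 5 = 8.7363.
M₂ = 0.30 − 3.5365 + 5 = 1.7635.
L₁/L₂ = 10^(0.4(M₂ − M₁)) = 10^(0.4 × (-6.9728)) = 10^(-2.78912) = 0.0016251.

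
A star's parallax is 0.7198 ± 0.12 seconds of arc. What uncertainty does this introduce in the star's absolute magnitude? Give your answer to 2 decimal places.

σ_M = 0.36 mag

M = m − 5 log₁₀ d + 5 = m + 5 log₁₀ p + 5, so ∂M/∂p = 5/(p ln 10).
σ_M = (5/ln 10) · (σ_p/p) = 2.1715 × 0.12/0.7198 = 2.1715 × 0.16671 = 0.36201.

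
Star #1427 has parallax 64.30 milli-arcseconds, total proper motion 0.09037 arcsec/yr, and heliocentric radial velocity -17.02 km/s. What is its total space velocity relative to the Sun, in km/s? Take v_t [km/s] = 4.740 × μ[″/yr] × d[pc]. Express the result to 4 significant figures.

d = 1/p = 1/0.06430″ = 15.552 pc.
v_t = 4.740 μ d = 4.740 × 0.09037 × 15.552 = 6.6618 km/s.
v = √(v_r² + v_t²) = √((-17.02)² + 6.6618²) = √334.06 = 18.277 km/s.

18.28 km/s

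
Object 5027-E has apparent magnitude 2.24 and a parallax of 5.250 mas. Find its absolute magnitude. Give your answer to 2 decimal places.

M = -4.16

d = 1/p = 1/0.005250″ = 190.48 pc.
m − M = 5 log₁₀(190.48) − 5 = 11.3992 − 5 = 6.3992.
M = m − (m − M) = 2.24 − 6.3992 = -4.16.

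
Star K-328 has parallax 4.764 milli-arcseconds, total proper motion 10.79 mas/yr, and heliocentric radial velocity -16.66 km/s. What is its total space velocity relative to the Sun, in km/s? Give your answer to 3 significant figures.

19.8 km/s

d = 1/p = 1/0.004764″ = 209.91 pc.
μ = 10.79 mas/yr = 0.01079 ″/yr.
v_t = 4.740 μ d = 4.740 × 0.01079 × 209.91 = 10.736 km/s.
v = √(v_r² + v_t²) = √((-16.66)² + 10.736²) = √392.817 = 19.82 km/s.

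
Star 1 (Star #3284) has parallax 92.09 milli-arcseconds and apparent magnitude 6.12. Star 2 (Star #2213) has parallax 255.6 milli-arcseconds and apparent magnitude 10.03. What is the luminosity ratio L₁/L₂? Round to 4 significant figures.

d₁ = 1/p₁ = 1/0.09209″ = 10.859 pc; d₂ = 1/p₂ = 1/0.2556″ = 3.9124 pc.
M₁ = m₁ − 5 log₁₀ d₁ + 5 = 6.12 − 5.1789 + 5 = 5.9411.
M₂ = 10.03 − 2.9622 + 5 = 12.0678.
L₁/L₂ = 10^(0.4(M₂ − M₁)) = 10^(0.4 × 6.1267) = 10^2.45068 = 282.28.

L₁/L₂ = 282.3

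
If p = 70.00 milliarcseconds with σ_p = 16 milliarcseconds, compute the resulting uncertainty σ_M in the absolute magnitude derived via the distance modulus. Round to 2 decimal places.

M = m − 5 log₁₀ d + 5 = m + 5 log₁₀ p + 5, so ∂M/∂p = 5/(p ln 10).
σ_M = (5/ln 10) · (σ_p/p) = 2.1715 × 16/70.00 = 2.1715 × 0.22857 = 0.49634.

σ_M = 0.50 mag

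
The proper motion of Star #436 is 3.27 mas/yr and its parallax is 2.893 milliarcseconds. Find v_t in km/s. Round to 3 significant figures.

5.36 km/s

d = 1/p = 1/0.002893″ = 345.66 pc.
μ = 3.27 mas/yr = 0.00327 ″/yr.
v_t = 4.74 × μ × d = 4.74 × 0.00327 × 345.66 = 5.3577 km/s.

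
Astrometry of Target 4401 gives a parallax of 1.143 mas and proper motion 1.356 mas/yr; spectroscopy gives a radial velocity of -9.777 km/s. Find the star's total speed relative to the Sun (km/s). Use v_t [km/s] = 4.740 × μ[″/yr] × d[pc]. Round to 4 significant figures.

d = 1/p = 1/0.001143″ = 874.89 pc.
μ = 1.356 mas/yr = 0.001356 ″/yr.
v_t = 4.740 μ d = 4.740 × 0.001356 × 874.89 = 5.6233 km/s.
v = √(v_r² + v_t²) = √((-9.777)² + 5.6233²) = √127.211 = 11.279 km/s.

11.28 km/s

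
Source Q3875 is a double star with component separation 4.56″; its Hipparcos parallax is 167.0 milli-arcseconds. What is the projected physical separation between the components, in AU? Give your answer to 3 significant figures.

27.3 AU

d = 1/p = 1/0.1670″ = 5.988 pc.
At distance d (pc), an angle of θ arcsec spans θ·d AU: s = 4.56 × 5.988 = 27.305 AU.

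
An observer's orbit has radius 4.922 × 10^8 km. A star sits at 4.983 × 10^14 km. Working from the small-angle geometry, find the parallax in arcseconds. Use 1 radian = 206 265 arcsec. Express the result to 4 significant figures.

0.2037 arcsec

θ ≈ B/d = (4.922 × 10^8) / (4.983 × 10^14) = 9.8776 × 10^-7 rad.
In arcseconds: 9.8776 × 10^-7 × 206265 = 0.20374″.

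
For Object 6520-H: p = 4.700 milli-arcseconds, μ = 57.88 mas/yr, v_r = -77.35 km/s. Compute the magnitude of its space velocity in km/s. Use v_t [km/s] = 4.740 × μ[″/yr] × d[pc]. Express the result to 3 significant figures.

d = 1/p = 1/0.004700″ = 212.77 pc.
μ = 57.88 mas/yr = 0.05788 ″/yr.
v_t = 4.740 μ d = 4.740 × 0.05788 × 212.77 = 58.374 km/s.
v = √(v_r² + v_t²) = √((-77.35)² + 58.374²) = √9390.55 = 96.905 km/s.

96.9 km/s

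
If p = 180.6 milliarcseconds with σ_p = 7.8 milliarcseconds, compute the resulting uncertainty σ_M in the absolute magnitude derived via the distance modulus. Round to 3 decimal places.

σ_M = 0.094 mag

M = m − 5 log₁₀ d + 5 = m + 5 log₁₀ p + 5, so ∂M/∂p = 5/(p ln 10).
σ_M = (5/ln 10) · (σ_p/p) = 2.1715 × 7.8/180.6 = 2.1715 × 0.043189 = 0.093785.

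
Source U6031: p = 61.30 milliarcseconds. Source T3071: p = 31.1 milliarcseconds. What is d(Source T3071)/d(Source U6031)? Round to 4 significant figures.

1.971

Since d = 1/p, d_B/d_A = p_A/p_B.
= 61.30 / 31.1 = 1.9711.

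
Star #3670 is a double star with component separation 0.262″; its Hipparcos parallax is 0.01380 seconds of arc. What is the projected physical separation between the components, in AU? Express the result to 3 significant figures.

d = 1/p = 1/0.01380″ = 72.464 pc.
At distance d (pc), an angle of θ arcsec spans θ·d AU: s = 0.262 × 72.464 = 18.986 AU.

19.0 AU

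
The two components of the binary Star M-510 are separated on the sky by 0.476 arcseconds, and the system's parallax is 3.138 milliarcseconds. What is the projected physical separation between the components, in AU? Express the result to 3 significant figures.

152 AU

d = 1/p = 1/0.003138″ = 318.67 pc.
At distance d (pc), an angle of θ arcsec spans θ·d AU: s = 0.476 × 318.67 = 151.69 AU.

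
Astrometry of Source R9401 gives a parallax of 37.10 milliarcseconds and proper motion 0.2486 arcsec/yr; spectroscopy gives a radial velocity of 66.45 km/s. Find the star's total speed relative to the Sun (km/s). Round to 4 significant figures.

73.65 km/s

d = 1/p = 1/0.03710″ = 26.954 pc.
v_t = 4.740 μ d = 4.740 × 0.2486 × 26.954 = 31.762 km/s.
v = √(v_r² + v_t²) = √(66.45² + 31.762²) = √5424.43 = 73.651 km/s.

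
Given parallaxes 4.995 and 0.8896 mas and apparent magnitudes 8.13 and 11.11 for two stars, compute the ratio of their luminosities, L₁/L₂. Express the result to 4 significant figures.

d₁ = 1/p₁ = 1/0.004995″ = 200.2 pc; d₂ = 1/p₂ = 1/0.0008896″ = 1124.1 pc.
M₁ = m₁ − 5 log₁₀ d₁ + 5 = 8.13 − 11.5073 + 5 = 1.6227.
M₂ = 11.11 − 15.2540 + 5 = 0.8560.
L₁/L₂ = 10^(0.4(M₂ − M₁)) = 10^(0.4 × (-0.7667)) = 10^(-0.30668) = 0.49354.

L₁/L₂ = 0.4935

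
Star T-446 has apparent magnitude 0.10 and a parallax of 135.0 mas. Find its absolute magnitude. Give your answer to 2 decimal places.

M = 0.75

d = 1/p = 1/0.1350″ = 7.4074 pc.
m − M = 5 log₁₀(7.4074) − 5 = 4.3483 − 5 = -0.6517.
M = m − (m − M) = 0.10 − (-0.6517) = 0.75.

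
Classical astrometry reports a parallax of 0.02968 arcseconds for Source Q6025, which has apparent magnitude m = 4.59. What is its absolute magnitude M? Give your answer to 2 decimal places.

M = 1.95

d = 1/p = 1/0.02968″ = 33.693 pc.
m − M = 5 log₁₀(33.693) − 5 = 7.6377 − 5 = 2.6377.
M = m − (m − M) = 4.59 − 2.6377 = 1.95.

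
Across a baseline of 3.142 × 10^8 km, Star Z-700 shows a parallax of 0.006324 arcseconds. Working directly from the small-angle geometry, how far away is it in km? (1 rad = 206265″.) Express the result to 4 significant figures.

θ = 0.006324″ = 0.006324/206265 = 3.0660 × 10^-8 rad.
d = B/θ = (3.142 × 10^8) / (3.0660 × 10^-8) = 1.0248 × 10^16 km.

1.025 × 10^16 km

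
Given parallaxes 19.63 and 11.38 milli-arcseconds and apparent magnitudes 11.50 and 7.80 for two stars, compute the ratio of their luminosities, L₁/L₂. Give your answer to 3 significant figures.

L₁/L₂ = 0.0111

d₁ = 1/p₁ = 1/0.01963″ = 50.942 pc; d₂ = 1/p₂ = 1/0.01138″ = 87.873 pc.
M₁ = m₁ − 5 log₁₀ d₁ + 5 = 11.50 − 8.5354 + 5 = 7.9646.
M₂ = 7.80 − 9.7193 + 5 = 3.0807.
L₁/L₂ = 10^(0.4(M₂ − M₁)) = 10^(0.4 × (-4.8839)) = 10^(-1.95356) = 0.011129.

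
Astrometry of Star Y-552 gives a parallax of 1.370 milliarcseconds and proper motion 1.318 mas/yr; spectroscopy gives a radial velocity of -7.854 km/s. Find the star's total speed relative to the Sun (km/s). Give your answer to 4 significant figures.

9.082 km/s

d = 1/p = 1/0.001370″ = 729.93 pc.
μ = 1.318 mas/yr = 0.001318 ″/yr.
v_t = 4.740 μ d = 4.740 × 0.001318 × 729.93 = 4.5601 km/s.
v = √(v_r² + v_t²) = √((-7.854)² + 4.5601²) = √82.4798 = 9.0818 km/s.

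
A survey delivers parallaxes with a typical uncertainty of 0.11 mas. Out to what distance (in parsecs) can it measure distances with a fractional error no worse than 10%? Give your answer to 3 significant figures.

σ_d/d = σ_p/p, so the condition is σ_p/p ≤ 0.10, i.e. p ≥ σ_p/0.10.
p_min = 0.11/0.10 = 1.1 mas = 0.0011 arcsec.
d_max = 1/p_min = 1/0.0011 = 909.09 pc.

909 pc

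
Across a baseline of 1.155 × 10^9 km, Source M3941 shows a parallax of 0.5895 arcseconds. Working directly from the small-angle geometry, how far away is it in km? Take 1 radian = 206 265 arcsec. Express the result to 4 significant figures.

4.041 × 10^14 km

θ = 0.5895″ = 0.5895/206265 = 2.8580 × 10^-6 rad.
d = B/θ = (1.155 × 10^9) / (2.8580 × 10^-6) = 4.0413 × 10^14 km.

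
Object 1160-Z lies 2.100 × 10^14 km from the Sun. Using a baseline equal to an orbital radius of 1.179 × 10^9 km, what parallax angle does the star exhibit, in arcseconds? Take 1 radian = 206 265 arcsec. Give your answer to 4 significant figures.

θ ≈ B/d = (1.179 × 10^9) / (2.100 × 10^14) = 5.6143 × 10^-6 rad.
In arcseconds: 5.6143 × 10^-6 × 206265 = 1.158″.

1.158 arcsec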